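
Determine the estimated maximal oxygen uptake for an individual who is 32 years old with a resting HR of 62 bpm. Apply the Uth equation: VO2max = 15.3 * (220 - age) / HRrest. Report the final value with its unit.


HRmax = 220 - 32 = 188
VO2max = 15.3 * (188 / 62)
= 15.3 * 3.0323
= 46.39 mL/kg/min

46.39 mL/kg/min


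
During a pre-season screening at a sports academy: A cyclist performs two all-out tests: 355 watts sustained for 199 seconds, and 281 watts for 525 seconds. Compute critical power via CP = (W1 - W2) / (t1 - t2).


W1 = P1 * t1 = 355 * 199 = 70645 J
W2 = P2 * t2 = 281 * 525 = 147525 J
CP = (70645 - 147525) / (199 - 525)
= 235.83 W

235.83 W


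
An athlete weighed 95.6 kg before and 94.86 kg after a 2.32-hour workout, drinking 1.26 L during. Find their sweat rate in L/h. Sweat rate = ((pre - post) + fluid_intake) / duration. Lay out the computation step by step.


Body mass change = 0.74 kg
Total sweat loss = 0.74 + 1.26 = 2.0 L
Rate = 2.0 / 2.32 = 0.862 L/h

0.862 L/h


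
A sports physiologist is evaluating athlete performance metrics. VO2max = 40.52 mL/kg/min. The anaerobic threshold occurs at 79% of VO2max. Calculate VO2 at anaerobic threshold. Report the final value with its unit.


AT fraction = 79 / 100 = 0.79
AT VO2 = 40.52 * 0.79
= 32.01 mL/kg/min

32.01 mL/kg/min


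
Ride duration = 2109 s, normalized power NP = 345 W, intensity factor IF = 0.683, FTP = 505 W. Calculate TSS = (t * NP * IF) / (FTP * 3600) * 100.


Numerator = 2109 * 345 * 0.683 = 496954.215
Denominator = 505 * 3600 = 1818000
TSS = 496954.215 / 1818000 * 100
= 27.34

27.34 TSS


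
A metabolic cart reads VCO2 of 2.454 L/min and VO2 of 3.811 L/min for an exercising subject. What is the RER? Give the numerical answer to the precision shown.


RER = VCO2 / VO2 = 2.454 / 3.811 = 0.6439

0.6439


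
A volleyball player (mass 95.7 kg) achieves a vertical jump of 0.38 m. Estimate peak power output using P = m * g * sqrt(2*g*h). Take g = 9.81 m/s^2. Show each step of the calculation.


2 * g * h = 2 * 9.81 * 0.38 = 7.4556
sqrt(7.4556) = 2.730494 m/s
P = 95.7 * 9.81 * 2.730494 = 2563.43 W

2563.43 W


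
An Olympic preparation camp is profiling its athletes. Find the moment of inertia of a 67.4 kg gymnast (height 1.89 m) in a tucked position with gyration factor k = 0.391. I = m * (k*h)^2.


Radius of gyration = 0.391 * 1.89 = 0.73899 m
I = 67.4 * 0.73899^2
= 67.4 * 0.546106
= 36.808 kg*m^2

36.808 kg*m^2


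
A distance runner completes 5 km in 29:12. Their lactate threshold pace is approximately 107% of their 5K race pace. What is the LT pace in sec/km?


Convert to seconds: 29 min 12 s = 1752 s
Pace per km = 1752 / 5 = 350.4 s/km
LT pace = 350.4 * 1.07 = 374.93 s/km

374.93 s/km


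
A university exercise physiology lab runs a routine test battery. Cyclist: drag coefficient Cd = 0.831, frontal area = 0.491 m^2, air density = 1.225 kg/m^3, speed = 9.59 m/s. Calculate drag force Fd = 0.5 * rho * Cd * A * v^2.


v^2 = 9.59^2 = 91.9681
Fd = 0.5 * 1.225 * 0.831 * 0.491 * 91.9681
= 22.984 N

22.984 N


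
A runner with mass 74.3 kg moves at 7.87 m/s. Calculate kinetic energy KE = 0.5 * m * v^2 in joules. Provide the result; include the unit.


v^2 = 7.87^2 = 61.9369
KE = 0.5 * 74.3 * 61.9369
= 2300.96 J

2300.96 J


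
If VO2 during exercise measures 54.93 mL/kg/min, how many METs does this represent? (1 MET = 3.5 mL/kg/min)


METs = VO2 / 3.5 = 54.93 / 3.5 = 15.69

15.69 METs


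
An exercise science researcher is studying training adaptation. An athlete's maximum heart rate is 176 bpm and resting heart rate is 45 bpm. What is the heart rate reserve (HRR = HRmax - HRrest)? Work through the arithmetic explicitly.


HRR = HRmax - HRrest
= 176 - 45
= 131 bpm

131 bpm


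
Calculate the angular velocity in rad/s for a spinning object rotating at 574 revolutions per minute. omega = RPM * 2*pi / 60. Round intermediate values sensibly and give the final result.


omega = RPM * 2*pi / 60
= 574 * 6.28318531 / 60
= 60.109 rad/s

60.109 rad/s


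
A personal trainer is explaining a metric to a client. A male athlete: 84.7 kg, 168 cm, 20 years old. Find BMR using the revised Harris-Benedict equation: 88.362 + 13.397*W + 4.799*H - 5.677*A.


Intercept = 88.362
Weight contribution = 13.397 * 84.7 = 1134.7259
Height contribution = 4.799 * 168 = 806.232
Age contribution = 5.677 * 20 = 113.54
BMR = 88.362 + 1134.7259 + 806.232 - 113.54
= 1915.78 kcal/day

1915.78 kcal/day


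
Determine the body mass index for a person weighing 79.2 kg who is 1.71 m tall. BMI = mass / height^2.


BMI = mass / height^2
= 79.2 / 1.71^2
= 79.2 / 2.9241
= 27.09 kg/m^2

27.09 kg/m^2


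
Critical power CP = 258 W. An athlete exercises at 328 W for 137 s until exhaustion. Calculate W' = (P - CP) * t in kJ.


P - CP = 328 - 258 = 70 W
W' = 70 * 137 = 9590 J
= 9590 / 1000 = 9.59 kJ

9.59 kJ


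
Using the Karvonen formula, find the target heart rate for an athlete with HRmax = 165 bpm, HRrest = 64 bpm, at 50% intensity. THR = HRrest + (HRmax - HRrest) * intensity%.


HRR = 165 - 64 = 101
THR = 64 + 101 * 0.5
= 64 + 50.5
= 114.5 bpm

114.5 bpm


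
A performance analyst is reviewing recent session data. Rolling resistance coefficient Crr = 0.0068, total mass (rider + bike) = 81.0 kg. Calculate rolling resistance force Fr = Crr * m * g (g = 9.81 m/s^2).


Fr = Crr * m * g
= 0.0068 * 81.0 * 9.81
= 5.403 N

5.403 N


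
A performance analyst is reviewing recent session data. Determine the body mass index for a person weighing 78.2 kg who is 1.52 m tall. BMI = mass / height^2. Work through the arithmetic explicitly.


BMI = mass / height^2
= 78.2 / 1.52^2
= 78.2 / 2.3104
= 33.85 kg/m^2

33.85 kg/m^2


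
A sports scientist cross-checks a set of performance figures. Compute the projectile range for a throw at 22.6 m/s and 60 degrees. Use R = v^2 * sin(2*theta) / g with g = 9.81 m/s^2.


Two times the angle = 120 degrees
sin(120) = 0.866025
R = 510.76 * 0.866025 / 9.81 = 45.09 m

45.09 m


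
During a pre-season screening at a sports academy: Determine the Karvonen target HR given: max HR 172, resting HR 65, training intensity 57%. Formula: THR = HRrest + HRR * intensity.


HRR = HRmax - HRrest = 172 - 65 = 107
THR = 65 + 107 * 0.57
= 125.99 bpm

125.99 bpm


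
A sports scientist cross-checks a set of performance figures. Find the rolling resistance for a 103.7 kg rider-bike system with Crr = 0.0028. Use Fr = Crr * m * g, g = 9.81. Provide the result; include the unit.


m * g = 103.7 * 9.81 = 1017.297 N
Fr = 0.0028 * 1017.297 = 2.848 N

2.848 N


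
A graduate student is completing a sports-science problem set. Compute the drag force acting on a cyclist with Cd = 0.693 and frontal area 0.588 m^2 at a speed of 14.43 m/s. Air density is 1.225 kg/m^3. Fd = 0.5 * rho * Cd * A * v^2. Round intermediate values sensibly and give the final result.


Step 1: v^2 = 208.2249
Step 2: Fd = 0.5 * 1.225 * 0.693 * 0.588 * 208.2249
= 51.97 N

51.97 N


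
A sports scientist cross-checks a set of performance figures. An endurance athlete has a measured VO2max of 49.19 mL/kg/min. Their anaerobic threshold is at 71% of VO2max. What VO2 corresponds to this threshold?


Anaerobic threshold VO2 = VO2max * 71%
= 49.19 * 0.71
= 34.92 mL/kg/min

34.92 mL/kg/min


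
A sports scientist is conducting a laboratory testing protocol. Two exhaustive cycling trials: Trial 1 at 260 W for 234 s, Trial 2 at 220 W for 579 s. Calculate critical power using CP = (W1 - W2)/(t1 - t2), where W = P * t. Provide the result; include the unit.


W1 = 260 * 234 = 60840 J
W2 = 220 * 579 = 127380 J
CP = (60840 - 127380) / (234 - 579)
= -66540 / -345
= 192.87 W

192.87 W


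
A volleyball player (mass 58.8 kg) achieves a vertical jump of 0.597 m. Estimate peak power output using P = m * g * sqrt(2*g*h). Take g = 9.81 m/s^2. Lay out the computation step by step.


2 * g * h = 2 * 9.81 * 0.597 = 11.71314
sqrt(11.71314) = 3.422446 m/s
P = 58.8 * 9.81 * 3.422446 = 1974.16 W

1974.16 W


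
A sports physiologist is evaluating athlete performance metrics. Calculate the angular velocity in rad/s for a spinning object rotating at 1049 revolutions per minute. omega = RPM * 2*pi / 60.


omega = RPM * 2*pi / 60
= 1049 * 6.28318531 / 60
= 109.851 rad/s

109.851 rad/s


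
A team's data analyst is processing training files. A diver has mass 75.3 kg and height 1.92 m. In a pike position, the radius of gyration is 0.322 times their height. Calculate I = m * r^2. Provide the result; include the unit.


r = 0.322 * 1.92 = 0.61824 m
I = m * r^2 = 75.3 * 0.382221 = 28.781 kg*m^2

28.781 kg*m^2


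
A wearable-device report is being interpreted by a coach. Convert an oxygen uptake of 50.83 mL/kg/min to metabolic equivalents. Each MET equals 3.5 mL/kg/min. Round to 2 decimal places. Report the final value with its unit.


One MET = 3.5 mL/kg/min
Number of METs = 50.83 / 3.5
= 14.52 METs

14.52 METs


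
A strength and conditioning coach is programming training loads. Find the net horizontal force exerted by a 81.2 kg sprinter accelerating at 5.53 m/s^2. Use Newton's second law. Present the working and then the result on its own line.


Newton's second law: F = m * a
F = 81.2 * 5.53 = 449.04 N

449.04 N


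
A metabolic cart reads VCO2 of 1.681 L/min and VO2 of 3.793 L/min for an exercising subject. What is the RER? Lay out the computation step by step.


RER = VCO2 / VO2 = 1.681 / 3.793 = 0.4432

0.4432


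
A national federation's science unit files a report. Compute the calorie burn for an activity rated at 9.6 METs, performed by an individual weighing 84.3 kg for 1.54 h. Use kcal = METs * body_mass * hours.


Product of METs and mass = 9.6 * 84.3 = 809.28
Total kcal = 809.28 * 1.54 = 1246.29 kcal

1246.29 kcal


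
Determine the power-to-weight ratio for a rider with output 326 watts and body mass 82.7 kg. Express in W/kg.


P/W = 326 / 82.7 = 3.942 W/kg

3.942 W/kg


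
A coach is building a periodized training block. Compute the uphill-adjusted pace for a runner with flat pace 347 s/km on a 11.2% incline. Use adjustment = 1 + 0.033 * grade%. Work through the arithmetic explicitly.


Adjustment factor = 1 + 0.033 * 11.2 = 1.3696
Grade-adjusted pace = 347 * 1.3696 = 475.25 s/km

475.25 s/km


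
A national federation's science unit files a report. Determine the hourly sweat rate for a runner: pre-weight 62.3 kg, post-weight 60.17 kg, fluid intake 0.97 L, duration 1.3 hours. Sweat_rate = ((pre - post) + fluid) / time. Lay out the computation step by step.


Mass lost = 62.3 - 60.17 = 2.13 kg
Add fluid consumed: 2.13 + 0.97 = 3.1 L total sweat
Sweat rate = 3.1 / 1.3 = 2.385 L/h

2.385 L/h


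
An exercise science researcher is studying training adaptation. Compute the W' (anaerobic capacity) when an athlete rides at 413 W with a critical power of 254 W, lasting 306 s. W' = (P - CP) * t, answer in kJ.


Above-CP power = 159 W
Duration = 306 s
W' = 159 * 306 = 48654 J
Convert: 48654 / 1000 = 48.654 kJ

48.654 kJ


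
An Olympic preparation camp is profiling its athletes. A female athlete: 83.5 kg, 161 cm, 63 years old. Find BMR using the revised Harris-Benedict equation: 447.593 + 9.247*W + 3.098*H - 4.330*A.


Intercept = 447.593
Weight contribution = 9.247 * 83.5 = 772.1245
Height contribution = 3.098 * 161 = 498.778
Age contribution = 4.33 * 63 = 272.79
BMR = 447.593 + 772.1245 + 498.778 - 272.79
= 1445.71 kcal/day

1445.71 kcal/day


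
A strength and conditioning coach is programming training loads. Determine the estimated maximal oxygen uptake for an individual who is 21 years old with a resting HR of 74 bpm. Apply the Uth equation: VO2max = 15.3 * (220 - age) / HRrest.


HRmax = 220 - 21 = 199
VO2max = 15.3 * (199 / 74)
= 15.3 * 2.6892
= 41.14 mL/kg/min

41.14 mL/kg/min


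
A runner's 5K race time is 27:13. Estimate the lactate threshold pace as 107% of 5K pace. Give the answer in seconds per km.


Total race time = 27*60 + 13 = 1633 seconds
5K pace = 1633 / 5 = 326.6 sec/km
LT pace = 326.6 * 1.07 = 349.46 sec/km

349.46 s/km


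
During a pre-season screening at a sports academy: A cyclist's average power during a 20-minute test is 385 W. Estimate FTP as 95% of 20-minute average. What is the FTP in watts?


FTP = 20-min power * 0.95
= 385 * 0.95
= 365.75 W

365.75 W


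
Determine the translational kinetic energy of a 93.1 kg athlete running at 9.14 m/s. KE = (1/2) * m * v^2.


KE = 0.5 * m * v^2
= 0.5 * 93.1 * 9.14^2
= 0.5 * 93.1 * 83.5396
= 3888.77 J

3888.77 J


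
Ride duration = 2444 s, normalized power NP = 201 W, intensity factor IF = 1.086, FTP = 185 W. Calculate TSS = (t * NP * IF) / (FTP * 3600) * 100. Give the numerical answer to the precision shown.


Numerator = 2444 * 201 * 1.086 = 533490.984
Denominator = 185 * 3600 = 666000
TSS = 533490.984 / 666000 * 100
= 80.1

80.1 TSS


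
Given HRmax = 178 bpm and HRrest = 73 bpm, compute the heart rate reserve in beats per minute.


Heart rate reserve = maximum HR minus resting HR
HRR = 178 - 73 = 105 bpm

105 bpm


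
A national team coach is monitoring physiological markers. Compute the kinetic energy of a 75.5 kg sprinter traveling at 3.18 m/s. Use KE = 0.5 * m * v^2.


Velocity squared = 10.1124
KE = 0.5 * 75.5 * 10.1124 = 381.74 J

381.74 J


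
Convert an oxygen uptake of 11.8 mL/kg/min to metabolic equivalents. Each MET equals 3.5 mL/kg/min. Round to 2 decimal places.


One MET = 3.5 mL/kg/min
Number of METs = 11.8 / 3.5
= 3.37 METs

3.37 METs


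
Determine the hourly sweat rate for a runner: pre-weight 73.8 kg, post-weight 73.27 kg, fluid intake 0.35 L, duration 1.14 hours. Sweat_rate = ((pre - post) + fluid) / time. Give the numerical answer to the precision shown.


Mass lost = 73.8 - 73.27 = 0.53 kg
Add fluid consumed: 0.53 + 0.35 = 0.88 L total sweat
Sweat rate = 0.88 / 1.14 = 0.772 L/h

0.772 L/h


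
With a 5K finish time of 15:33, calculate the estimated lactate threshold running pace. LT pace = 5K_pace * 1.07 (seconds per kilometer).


Race duration = 933 s for 5 km
Average pace = 933 / 5 = 186.6 s/km
LT pace = 186.6 * 1.07
= 199.66 s/km

199.66 s/km


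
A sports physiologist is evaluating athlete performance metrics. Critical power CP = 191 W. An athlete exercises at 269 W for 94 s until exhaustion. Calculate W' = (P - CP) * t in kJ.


P - CP = 269 - 191 = 78 W
W' = 78 * 94 = 7332 J
= 7332 / 1000 = 7.332 kJ

7.332 kJ


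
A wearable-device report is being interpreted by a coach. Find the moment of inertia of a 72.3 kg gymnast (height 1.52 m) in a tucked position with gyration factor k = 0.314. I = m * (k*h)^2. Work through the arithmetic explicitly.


Radius of gyration = 0.314 * 1.52 = 0.47728 m
I = 72.3 * 0.47728^2
= 72.3 * 0.227796
= 16.47 kg*m^2

16.47 kg*m^2


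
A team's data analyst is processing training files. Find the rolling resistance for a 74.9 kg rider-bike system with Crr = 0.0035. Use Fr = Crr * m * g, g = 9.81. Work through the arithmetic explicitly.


m * g = 74.9 * 9.81 = 734.769 N
Fr = 0.0035 * 734.769 = 2.572 N

2.572 N


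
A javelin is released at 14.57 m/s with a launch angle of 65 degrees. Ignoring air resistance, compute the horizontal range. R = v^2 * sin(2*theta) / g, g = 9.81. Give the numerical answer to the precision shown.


Launch speed squared = 212.2849
sin(2 * 65 deg) = 0.766044
Range = 212.2849 * 0.766044 / 9.81
= 16.577 m

16.577 m


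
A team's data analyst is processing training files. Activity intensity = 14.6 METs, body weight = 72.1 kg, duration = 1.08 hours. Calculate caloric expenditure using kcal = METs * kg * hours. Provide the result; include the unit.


kcal = 14.6 * 72.1 * 1.08
= 1052.66 * 1.08
= 1136.87 kcal

1136.87 kcal


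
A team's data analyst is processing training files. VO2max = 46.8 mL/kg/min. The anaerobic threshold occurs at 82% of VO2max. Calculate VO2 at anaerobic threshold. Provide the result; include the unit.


AT fraction = 82 / 100 = 0.82
AT VO2 = 46.8 * 0.82
= 38.38 mL/kg/min

38.38 mL/kg/min


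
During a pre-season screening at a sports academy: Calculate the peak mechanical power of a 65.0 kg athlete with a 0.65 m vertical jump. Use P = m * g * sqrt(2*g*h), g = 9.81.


First, sqrt(2gh) = sqrt(2 * 9.81 * 0.65)
= sqrt(12.753) = 3.571134 m/s
Power = 65.0 * 9.81 * 3.571134 = 2277.13 W

2277.13 W


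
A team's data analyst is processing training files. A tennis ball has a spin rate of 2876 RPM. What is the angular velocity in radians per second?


Convert RPM to rad/s: multiply by 2*pi and divide by 60
omega = 2876 * 2 * pi / 60
= 301.174 rad/s

301.174 rad/s


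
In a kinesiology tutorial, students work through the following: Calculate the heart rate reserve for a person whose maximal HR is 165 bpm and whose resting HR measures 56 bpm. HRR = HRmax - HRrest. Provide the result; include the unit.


HRmax = 165 bpm
HRrest = 56 bpm
HRR = 165 - 56 = 109 bpm

109 bpm


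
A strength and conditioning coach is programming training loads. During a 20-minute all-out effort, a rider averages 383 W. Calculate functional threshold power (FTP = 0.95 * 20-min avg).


FTP = 0.95 * 383
= 363.85 W

363.85 W


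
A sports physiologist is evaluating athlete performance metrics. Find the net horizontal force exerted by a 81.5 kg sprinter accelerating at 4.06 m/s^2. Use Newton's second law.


Newton's second law: F = m * a
F = 81.5 * 4.06 = 330.89 N

330.89 N


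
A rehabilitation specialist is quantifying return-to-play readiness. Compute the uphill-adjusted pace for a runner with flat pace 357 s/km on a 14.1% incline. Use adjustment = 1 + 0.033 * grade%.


Adjustment factor = 1 + 0.033 * 14.1 = 1.4653
Grade-adjusted pace = 357 * 1.4653 = 523.11 s/km

523.11 s/km


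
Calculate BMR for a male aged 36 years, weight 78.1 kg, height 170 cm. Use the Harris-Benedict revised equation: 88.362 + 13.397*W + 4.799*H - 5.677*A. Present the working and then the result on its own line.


Substituting values:
W term = 13.397 * 78.1 = 1046.3057
H term = 4.799 * 170 = 815.83
A term = 5.677 * 36 = 204.372
BMR = 1746.13 kcal/day

1746.13 kcal/day


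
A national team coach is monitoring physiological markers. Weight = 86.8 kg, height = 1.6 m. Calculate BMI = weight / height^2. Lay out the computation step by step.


height^2 = 1.6^2 = 2.56
BMI = 86.8 / 2.56 = 33.91 kg/m^2

33.91 kg/m^2


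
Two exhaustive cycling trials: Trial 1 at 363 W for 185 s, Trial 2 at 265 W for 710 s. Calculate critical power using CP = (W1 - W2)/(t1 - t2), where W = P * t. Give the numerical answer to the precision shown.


W1 = 363 * 185 = 67155 J
W2 = 265 * 710 = 188150 J
CP = (67155 - 188150) / (185 - 710)
= -120995 / -525
= 230.47 W

230.47 W


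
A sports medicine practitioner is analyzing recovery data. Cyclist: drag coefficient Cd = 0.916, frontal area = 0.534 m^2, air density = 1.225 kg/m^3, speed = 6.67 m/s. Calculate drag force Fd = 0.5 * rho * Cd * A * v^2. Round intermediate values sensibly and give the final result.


v^2 = 6.67^2 = 44.4889
Fd = 0.5 * 1.225 * 0.916 * 0.534 * 44.4889
= 13.329 N

13.329 N


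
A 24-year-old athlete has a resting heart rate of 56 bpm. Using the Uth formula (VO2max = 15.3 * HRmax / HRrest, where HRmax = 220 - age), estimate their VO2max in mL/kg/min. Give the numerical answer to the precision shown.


HRmax = 220 - 24 = 196 bpm
Ratio = HRmax / HRrest = 196 / 56 = 3.5
VO2max = 15.3 * 3.5 = 53.55 mL/kg/min

53.55 mL/kg/min


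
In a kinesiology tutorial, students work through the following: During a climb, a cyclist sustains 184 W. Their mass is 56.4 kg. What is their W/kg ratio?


Power-to-weight = 184 W / 56.4 kg
= 3.262 W/kg

3.262 W/kg


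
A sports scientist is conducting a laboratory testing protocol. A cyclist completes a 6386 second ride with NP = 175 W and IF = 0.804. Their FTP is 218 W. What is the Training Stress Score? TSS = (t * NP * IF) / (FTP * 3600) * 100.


t * NP * IF = 6386 * 175 * 0.804 = 898510.2
FTP * 3600 = 784800
TSS = (898510.2 / 784800) * 100 = 114.49

114.49 TSS


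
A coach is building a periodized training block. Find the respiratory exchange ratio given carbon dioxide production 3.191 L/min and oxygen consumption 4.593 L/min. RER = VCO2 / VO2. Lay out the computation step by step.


VCO2 = 3.191 L/min
VO2 = 4.593 L/min
RER = 3.191 / 4.593 = 0.6948

0.6948


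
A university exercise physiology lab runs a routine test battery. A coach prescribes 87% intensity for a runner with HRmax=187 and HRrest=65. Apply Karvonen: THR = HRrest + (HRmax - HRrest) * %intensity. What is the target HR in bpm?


Heart rate reserve = 187 - 65 = 122
Intensity fraction = 87 / 100 = 0.87
THR = 65 + 122 * 0.87 = 171.14 bpm

171.14 bpm


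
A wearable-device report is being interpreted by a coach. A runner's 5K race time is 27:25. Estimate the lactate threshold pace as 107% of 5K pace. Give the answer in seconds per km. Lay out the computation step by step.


Total race time = 27*60 + 25 = 1645 seconds
5K pace = 1645 / 5 = 329.0 sec/km
LT pace = 329.0 * 1.07 = 352.03 sec/km

352.03 s/km


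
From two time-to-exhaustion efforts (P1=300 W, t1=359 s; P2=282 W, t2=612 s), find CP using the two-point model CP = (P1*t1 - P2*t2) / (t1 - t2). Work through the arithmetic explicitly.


Work in trial 1 = 107700 J
Work in trial 2 = 172584 J
Delta work = -64884 J
Delta time = -253 s
CP = -64884 / -253 = 256.46 W

256.46 W


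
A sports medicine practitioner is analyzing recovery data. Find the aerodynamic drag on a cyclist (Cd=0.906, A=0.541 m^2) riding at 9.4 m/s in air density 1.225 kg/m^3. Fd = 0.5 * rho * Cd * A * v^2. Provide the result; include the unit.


Fd = 0.5 * 1.225 * 0.906 * 0.541 * 9.4^2
= 0.5 * 1.225 * 0.906 * 0.541 * 88.36
= 26.527 N

26.527 N


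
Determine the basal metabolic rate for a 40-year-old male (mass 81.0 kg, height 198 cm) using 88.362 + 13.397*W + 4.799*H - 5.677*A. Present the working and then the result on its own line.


BMR = 88.362 + 13.397*81.0 + 4.799*198 - 5.677*40
= 1896.64 kcal/day

1896.64 kcal/day


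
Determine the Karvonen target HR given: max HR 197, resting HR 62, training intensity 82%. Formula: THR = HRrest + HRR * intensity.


HRR = HRmax - HRrest = 197 - 62 = 135
THR = 62 + 135 * 0.82
= 172.7 bpm

172.7 bpm


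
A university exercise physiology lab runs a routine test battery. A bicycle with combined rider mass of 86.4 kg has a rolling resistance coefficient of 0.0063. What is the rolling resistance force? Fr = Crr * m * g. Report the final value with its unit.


Fr = 0.0063 * 86.4 * 9.81
= 0.54432 * 9.81
= 5.34 N

5.34 N


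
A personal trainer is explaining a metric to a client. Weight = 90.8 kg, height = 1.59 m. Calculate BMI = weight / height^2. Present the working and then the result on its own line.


height^2 = 1.59^2 = 2.5281
BMI = 90.8 / 2.5281 = 35.92 kg/m^2

35.92 kg/m^2


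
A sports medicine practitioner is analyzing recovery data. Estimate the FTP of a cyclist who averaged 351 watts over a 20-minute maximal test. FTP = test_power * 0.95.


FTP = 351 * 0.95 = 333.45 W

333.45 W


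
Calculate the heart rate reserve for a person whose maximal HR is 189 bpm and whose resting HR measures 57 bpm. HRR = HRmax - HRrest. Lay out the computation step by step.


HRmax = 189 bpm
HRrest = 57 bpm
HRR = 189 - 57 = 132 bpm

132 bpm


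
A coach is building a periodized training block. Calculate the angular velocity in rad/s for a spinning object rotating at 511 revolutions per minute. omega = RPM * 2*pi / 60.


omega = RPM * 2*pi / 60
= 511 * 6.28318531 / 60
= 53.512 rad/s

53.512 rad/s


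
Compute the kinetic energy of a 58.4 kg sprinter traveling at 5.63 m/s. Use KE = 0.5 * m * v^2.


Velocity squared = 31.6969
KE = 0.5 * 58.4 * 31.6969 = 925.55 J

925.55 J


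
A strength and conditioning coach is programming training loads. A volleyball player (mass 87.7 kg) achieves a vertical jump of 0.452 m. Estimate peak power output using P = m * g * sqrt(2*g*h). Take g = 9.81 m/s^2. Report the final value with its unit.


2 * g * h = 2 * 9.81 * 0.452 = 8.86824
sqrt(8.86824) = 2.977959 m/s
P = 87.7 * 9.81 * 2.977959 = 2562.05 W

2562.05 W


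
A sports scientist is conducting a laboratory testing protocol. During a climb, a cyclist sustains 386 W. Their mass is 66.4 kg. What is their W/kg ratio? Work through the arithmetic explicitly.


Power-to-weight = 386 W / 66.4 kg
= 5.813 W/kg

5.813 W/kg


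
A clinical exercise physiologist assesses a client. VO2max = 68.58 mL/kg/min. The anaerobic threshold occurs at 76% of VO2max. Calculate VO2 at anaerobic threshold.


AT fraction = 76 / 100 = 0.76
AT VO2 = 68.58 * 0.76
= 52.12 mL/kg/min

52.12 mL/kg/min


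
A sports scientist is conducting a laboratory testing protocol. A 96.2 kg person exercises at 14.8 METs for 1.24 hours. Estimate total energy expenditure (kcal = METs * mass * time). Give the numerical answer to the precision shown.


Energy = METs * mass(kg) * time(h)
= 14.8 * 96.2 * 1.24
= 1765.46 kcal

1765.46 kcal


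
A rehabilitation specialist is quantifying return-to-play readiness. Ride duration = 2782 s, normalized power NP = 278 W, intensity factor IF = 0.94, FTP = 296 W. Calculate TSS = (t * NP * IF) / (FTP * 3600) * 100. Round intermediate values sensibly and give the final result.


Numerator = 2782 * 278 * 0.94 = 726992.24
Denominator = 296 * 3600 = 1065600
TSS = 726992.24 / 1065600 * 100
= 68.22

68.22 TSS


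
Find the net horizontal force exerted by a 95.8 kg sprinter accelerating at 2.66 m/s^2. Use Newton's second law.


Newton's second law: F = m * a
F = 95.8 * 2.66 = 254.83 N

254.83 N


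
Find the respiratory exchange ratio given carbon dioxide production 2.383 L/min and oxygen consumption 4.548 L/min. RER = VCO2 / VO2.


VCO2 = 2.383 L/min
VO2 = 4.548 L/min
RER = 2.383 / 4.548 = 0.524

0.524


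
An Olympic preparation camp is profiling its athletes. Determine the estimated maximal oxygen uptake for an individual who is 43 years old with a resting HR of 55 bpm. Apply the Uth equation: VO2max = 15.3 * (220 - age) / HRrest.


HRmax = 220 - 43 = 177
VO2max = 15.3 * (177 / 55)
= 15.3 * 3.2182
= 49.24 mL/kg/min

49.24 mL/kg/min


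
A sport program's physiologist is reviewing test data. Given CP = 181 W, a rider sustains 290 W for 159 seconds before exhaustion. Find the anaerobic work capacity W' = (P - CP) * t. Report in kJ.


Excess power = 290 - 181 = 109 W
Work above CP = 109 * 159 = 17331 J
W' = 17.331 kJ

17.331 kJ


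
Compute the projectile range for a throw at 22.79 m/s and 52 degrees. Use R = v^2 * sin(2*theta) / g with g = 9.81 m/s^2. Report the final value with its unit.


Two times the angle = 104 degrees
sin(104) = 0.970296
R = 519.3841 * 0.970296 / 9.81 = 51.372 m

51.372 m


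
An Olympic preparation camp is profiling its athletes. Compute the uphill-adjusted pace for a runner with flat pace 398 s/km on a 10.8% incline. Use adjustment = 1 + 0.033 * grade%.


Adjustment factor = 1 + 0.033 * 10.8 = 1.3564
Grade-adjusted pace = 398 * 1.3564 = 539.85 s/km

539.85 s/km


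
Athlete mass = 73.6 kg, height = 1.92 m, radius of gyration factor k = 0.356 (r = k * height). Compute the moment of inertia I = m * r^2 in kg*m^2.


r = k * height = 0.356 * 1.92 = 0.68352 m
r^2 = 0.68352^2 = 0.4672
I = 73.6 * 0.4672 = 34.386 kg*m^2

34.386 kg*m^2


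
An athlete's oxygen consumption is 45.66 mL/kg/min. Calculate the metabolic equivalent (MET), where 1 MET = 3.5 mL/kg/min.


MET = VO2 / 3.5
= 45.66 / 3.5
= 13.05 METs

13.05 METs


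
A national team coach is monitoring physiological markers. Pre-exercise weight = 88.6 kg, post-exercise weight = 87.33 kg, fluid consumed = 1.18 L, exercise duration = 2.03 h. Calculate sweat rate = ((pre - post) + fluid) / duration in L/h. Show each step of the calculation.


Weight loss = 88.6 - 87.33 = 1.27 kg (approx L)
Total sweat = 1.27 + 1.18 = 2.45 L
Sweat rate = 2.45 / 2.03 = 1.207 L/h

1.207 L/h


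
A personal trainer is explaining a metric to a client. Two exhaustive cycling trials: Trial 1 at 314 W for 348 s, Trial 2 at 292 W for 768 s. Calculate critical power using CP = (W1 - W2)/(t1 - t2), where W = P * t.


W1 = 314 * 348 = 109272 J
W2 = 292 * 768 = 224256 J
CP = (109272 - 224256) / (348 - 768)
= -114984 / -420
= 273.77 W

273.77 W


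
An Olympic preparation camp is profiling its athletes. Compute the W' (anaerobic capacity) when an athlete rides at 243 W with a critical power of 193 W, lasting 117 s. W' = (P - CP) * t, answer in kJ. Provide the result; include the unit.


Above-CP power = 50 W
Duration = 117 s
W' = 50 * 117 = 5850 J
Convert: 5850 / 1000 = 5.85 kJ

5.85 kJ


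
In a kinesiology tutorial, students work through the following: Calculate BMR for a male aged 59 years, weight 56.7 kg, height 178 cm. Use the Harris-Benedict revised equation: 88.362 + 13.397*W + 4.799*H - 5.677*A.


Substituting values:
W term = 13.397 * 56.7 = 759.6099
H term = 4.799 * 178 = 854.222
A term = 5.677 * 59 = 334.943
BMR = 1367.25 kcal/day

1367.25 kcal/day


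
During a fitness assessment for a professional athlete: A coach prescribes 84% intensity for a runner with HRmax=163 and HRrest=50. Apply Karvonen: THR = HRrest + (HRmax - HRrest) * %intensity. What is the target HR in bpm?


Heart rate reserve = 163 - 50 = 113
Intensity fraction = 84 / 100 = 0.84
THR = 50 + 113 * 0.84 = 144.92 bpm

144.92 bpm


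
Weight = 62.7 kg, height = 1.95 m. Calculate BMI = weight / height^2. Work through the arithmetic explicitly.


height^2 = 1.95^2 = 3.8025
BMI = 62.7 / 3.8025 = 16.49 kg/m^2

16.49 kg/m^2


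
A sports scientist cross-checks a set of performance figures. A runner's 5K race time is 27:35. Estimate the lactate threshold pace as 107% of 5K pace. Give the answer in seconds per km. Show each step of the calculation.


Total race time = 27*60 + 35 = 1655 seconds
5K pace = 1655 / 5 = 331.0 sec/km
LT pace = 331.0 * 1.07 = 354.17 sec/km

354.17 s/km


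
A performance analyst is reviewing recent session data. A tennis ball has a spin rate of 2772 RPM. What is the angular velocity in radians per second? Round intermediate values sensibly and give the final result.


Convert RPM to rad/s: multiply by 2*pi and divide by 60
omega = 2772 * 2 * pi / 60
= 290.283 rad/s

290.283 rad/s


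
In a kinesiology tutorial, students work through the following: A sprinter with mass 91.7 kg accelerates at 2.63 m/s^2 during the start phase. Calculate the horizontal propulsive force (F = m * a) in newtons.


F = m * a
= 91.7 * 2.63
= 241.17 N

241.17 N


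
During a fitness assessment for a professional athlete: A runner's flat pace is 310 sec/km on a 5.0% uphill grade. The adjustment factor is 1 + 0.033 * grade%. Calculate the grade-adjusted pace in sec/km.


Factor = 1 + 0.033 * 5.0 = 1.165
Adjusted pace = 310 * 1.165
= 361.15 sec/km

361.15 s/km


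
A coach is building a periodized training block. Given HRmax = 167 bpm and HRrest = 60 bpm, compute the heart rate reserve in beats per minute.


Heart rate reserve = maximum HR minus resting HR
HRR = 167 - 60 = 107 bpm

107 bpm


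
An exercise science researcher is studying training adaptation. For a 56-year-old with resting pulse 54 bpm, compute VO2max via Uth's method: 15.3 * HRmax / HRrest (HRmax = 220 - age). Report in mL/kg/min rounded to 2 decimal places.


Step 1: HRmax = 220 - 56 = 164 bpm
Step 2: Ratio = 164 / 54 = 3.037
Step 3: VO2max = 15.3 * 3.037 = 46.47 mL/kg/min

46.47 mL/kg/min


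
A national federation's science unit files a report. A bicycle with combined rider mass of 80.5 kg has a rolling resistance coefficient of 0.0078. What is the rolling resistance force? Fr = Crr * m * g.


Fr = 0.0078 * 80.5 * 9.81
= 0.6279 * 9.81
= 6.16 N

6.16 N


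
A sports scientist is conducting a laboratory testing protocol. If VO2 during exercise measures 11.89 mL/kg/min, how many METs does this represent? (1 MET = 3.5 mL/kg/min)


METs = VO2 / 3.5 = 11.89 / 3.5 = 3.4

3.4 METs


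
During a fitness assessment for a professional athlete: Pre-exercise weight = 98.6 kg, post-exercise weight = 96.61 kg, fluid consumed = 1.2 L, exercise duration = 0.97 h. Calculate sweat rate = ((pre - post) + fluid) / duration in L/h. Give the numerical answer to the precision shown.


Weight loss = 98.6 - 96.61 = 1.99 kg (approx L)
Total sweat = 1.99 + 1.2 = 3.19 L
Sweat rate = 3.19 / 0.97 = 3.289 L/h

3.289 L/h


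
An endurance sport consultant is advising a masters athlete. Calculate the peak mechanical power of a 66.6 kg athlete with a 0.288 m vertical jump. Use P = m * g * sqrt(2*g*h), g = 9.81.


First, sqrt(2gh) = sqrt(2 * 9.81 * 0.288)
= sqrt(5.65056) = 2.377091 m/s
Power = 66.6 * 9.81 * 2.377091 = 1553.06 W

1553.06 W


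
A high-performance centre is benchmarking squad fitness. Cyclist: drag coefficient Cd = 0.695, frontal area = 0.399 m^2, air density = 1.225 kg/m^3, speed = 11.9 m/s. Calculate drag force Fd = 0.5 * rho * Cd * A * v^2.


v^2 = 11.9^2 = 141.61
Fd = 0.5 * 1.225 * 0.695 * 0.399 * 141.61
= 24.052 N

24.052 N


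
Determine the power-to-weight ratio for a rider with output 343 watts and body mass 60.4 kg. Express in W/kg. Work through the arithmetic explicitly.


P/W = 343 / 60.4 = 5.679 W/kg

5.679 W/kg


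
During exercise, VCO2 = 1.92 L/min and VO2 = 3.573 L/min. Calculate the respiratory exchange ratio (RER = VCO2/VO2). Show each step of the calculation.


RER = VCO2 / VO2
= 1.92 / 3.573
= 0.5374

0.5374


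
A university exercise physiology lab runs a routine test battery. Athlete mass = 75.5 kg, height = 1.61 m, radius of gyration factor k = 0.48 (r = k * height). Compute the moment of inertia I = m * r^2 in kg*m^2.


r = k * height = 0.48 * 1.61 = 0.7728 m
r^2 = 0.7728^2 = 0.59722
I = 75.5 * 0.59722 = 45.09 kg*m^2

45.09 kg*m^2


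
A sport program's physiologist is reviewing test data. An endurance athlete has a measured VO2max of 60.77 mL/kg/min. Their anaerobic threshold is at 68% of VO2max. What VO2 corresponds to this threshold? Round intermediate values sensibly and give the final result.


Anaerobic threshold VO2 = VO2max * 68%
= 60.77 * 0.68
= 41.32 mL/kg/min

41.32 mL/kg/min


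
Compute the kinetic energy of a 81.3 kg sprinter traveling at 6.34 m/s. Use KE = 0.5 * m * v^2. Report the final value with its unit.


Velocity squared = 40.1956
KE = 0.5 * 81.3 * 40.1956 = 1633.95 J

1633.95 J


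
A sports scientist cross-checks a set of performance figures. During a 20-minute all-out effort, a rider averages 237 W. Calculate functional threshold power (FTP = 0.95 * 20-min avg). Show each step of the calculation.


FTP = 0.95 * 237
= 225.15 W

225.15 W


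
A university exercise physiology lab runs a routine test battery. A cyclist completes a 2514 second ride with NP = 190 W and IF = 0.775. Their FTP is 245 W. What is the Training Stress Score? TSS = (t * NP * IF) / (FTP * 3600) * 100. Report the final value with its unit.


t * NP * IF = 2514 * 190 * 0.775 = 370186.5
FTP * 3600 = 882000
TSS = (370186.5 / 882000) * 100 = 41.97

41.97 TSS


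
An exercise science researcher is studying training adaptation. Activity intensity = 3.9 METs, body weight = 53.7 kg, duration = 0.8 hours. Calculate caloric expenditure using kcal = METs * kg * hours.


kcal = 3.9 * 53.7 * 0.8
= 209.43 * 0.8
= 167.54 kcal

167.54 kcal


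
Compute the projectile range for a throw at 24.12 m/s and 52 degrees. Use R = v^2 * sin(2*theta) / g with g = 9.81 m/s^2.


Two times the angle = 104 degrees
sin(104) = 0.970296
R = 581.7744 * 0.970296 / 9.81 = 57.543 m

57.543 m


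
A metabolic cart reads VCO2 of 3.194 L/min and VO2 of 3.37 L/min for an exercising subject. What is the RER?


RER = VCO2 / VO2 = 3.194 / 3.37 = 0.9478

0.9478


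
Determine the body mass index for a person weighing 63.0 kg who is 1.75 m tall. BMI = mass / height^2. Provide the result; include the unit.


BMI = mass / height^2
= 63.0 / 1.75^2
= 63.0 / 3.0625
= 20.57 kg/m^2

20.57 kg/m^2


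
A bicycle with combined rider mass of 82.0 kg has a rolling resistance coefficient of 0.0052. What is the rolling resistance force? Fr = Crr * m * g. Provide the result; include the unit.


Fr = 0.0052 * 82.0 * 9.81
= 0.4264 * 9.81
= 4.183 N

4.183 N


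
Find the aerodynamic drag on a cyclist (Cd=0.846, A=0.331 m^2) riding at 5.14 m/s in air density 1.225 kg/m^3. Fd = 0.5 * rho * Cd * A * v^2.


Fd = 0.5 * 1.225 * 0.846 * 0.331 * 5.14^2
= 0.5 * 1.225 * 0.846 * 0.331 * 26.4196
= 4.531 N

4.531 N


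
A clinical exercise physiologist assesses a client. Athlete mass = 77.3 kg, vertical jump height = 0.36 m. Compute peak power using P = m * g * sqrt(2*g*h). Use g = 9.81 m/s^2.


sqrt(2 * 9.81 * 0.36) = sqrt(7.0632) = 2.657668 m/s
P = 77.3 * 9.81 * 2.657668
= 2015.34 W

2015.34 W


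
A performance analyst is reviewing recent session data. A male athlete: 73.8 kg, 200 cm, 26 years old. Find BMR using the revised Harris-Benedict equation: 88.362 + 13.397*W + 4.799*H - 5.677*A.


Intercept = 88.362
Weight contribution = 13.397 * 73.8 = 988.6986
Height contribution = 4.799 * 200 = 959.8
Age contribution = 5.677 * 26 = 147.602
BMR = 88.362 + 988.6986 + 959.8 - 147.602
= 1889.26 kcal/day

1889.26 kcal/day


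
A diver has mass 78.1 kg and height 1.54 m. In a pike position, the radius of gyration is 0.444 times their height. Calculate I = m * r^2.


r = 0.444 * 1.54 = 0.68376 m
I = m * r^2 = 78.1 * 0.467528 = 36.514 kg*m^2

36.514 kg*m^2


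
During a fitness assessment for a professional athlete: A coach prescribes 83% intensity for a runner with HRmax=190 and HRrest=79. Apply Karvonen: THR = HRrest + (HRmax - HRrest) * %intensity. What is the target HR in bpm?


Heart rate reserve = 190 - 79 = 111
Intensity fraction = 83 / 100 = 0.83
THR = 79 + 111 * 0.83 = 171.13 bpm

171.13 bpm


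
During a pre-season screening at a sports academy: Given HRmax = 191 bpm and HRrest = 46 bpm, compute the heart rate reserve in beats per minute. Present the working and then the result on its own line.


Heart rate reserve = maximum HR minus resting HR
HRR = 191 - 46 = 145 bpm

145 bpm


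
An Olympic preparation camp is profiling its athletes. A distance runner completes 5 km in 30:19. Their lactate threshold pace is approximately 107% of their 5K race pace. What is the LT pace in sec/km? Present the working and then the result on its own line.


Convert to seconds: 30 min 19 s = 1819 s
Pace per km = 1819 / 5 = 363.8 s/km
LT pace = 363.8 * 1.07 = 389.27 s/km

389.27 s/km


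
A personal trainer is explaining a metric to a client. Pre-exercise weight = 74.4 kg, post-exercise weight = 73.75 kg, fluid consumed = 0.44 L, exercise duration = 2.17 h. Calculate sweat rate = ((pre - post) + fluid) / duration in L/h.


Weight loss = 74.4 - 73.75 = 0.65 kg (approx L)
Total sweat = 0.65 + 0.44 = 1.09 L
Sweat rate = 1.09 / 2.17 = 0.502 L/h

0.502 L/h


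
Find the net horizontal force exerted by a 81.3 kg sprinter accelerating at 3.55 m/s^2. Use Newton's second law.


Newton's second law: F = m * a
F = 81.3 * 3.55 = 288.62 N

288.62 N


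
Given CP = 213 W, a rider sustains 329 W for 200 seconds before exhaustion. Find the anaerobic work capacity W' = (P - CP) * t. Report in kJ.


Excess power = 329 - 213 = 116 W
Work above CP = 116 * 200 = 23200 J
W' = 23.2 kJ

23.2 kJ


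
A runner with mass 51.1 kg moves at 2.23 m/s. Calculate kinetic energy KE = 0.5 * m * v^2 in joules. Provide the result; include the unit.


v^2 = 2.23^2 = 4.9729
KE = 0.5 * 51.1 * 4.9729
= 127.06 J

127.06 J


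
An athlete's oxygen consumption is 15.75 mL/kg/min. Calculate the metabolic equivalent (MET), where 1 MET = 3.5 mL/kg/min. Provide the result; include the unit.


MET = VO2 / 3.5
= 15.75 / 3.5
= 4.5 METs

4.5 METs


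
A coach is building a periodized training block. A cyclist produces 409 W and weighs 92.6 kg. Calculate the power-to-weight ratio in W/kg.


P/W = power / mass
= 409 / 92.6
= 4.417 W/kg

4.417 W/kg
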